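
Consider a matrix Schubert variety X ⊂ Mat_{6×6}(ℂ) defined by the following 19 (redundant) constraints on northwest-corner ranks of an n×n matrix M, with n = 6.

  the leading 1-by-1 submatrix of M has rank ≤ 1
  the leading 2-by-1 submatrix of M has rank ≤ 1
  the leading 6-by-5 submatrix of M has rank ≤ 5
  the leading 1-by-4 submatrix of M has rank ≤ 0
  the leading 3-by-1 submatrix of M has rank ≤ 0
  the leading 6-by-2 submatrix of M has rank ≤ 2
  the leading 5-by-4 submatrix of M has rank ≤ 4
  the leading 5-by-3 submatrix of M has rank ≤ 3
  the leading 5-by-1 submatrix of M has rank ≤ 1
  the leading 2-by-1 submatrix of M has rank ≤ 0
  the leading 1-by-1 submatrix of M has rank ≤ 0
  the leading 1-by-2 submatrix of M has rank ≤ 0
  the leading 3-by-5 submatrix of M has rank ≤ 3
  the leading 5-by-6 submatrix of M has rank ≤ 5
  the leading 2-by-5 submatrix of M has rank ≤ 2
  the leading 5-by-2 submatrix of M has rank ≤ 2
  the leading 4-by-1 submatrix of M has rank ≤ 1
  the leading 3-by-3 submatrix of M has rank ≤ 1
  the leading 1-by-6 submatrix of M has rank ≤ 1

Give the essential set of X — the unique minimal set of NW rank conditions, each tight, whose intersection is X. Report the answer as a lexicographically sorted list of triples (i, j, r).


Recovering R(i,j) via the rank-extension bound from the 19 conditions:

  row 1: 0 0 0 0 1 1
  row 2: 0 1 1 1 2 2
  row 3: 0 1 1 2 3 3
  row 4: 1 2 2 3 4 4
  row 5: 1 2 3 4 5 5
  row 6: 1 2 3 4 5 6

reading off 1-entries of Δ²R: w = (5, 2, 4, 1, 3, 6).

D(w) has 7 cells with 3 SE-corners; essential set:

[(1, 4, 0), (3, 1, 0), (3, 3, 1)]


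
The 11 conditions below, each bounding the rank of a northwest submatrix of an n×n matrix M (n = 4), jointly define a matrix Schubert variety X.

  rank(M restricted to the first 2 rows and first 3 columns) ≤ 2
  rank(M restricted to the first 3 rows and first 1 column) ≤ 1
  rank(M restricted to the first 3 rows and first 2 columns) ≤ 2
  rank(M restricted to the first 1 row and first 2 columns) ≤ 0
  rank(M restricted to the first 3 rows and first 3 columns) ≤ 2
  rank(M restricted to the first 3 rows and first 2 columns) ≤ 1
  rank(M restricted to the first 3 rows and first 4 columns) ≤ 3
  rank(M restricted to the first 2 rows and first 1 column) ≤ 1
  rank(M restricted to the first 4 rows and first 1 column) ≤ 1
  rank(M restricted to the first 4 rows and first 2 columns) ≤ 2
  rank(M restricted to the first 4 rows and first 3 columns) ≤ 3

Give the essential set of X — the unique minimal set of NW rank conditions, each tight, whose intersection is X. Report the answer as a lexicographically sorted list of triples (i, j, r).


Propagating the 11 rank bounds to every northwest block:

  row 1: 0  0  1  1
  row 2: 1  1  2  2
  row 3: 1  1  2  3
  row 4: 1  2  3  4

hence w(1..4) = (3, 1, 4, 2).

Rothe diagram D(w) (3 cells), 2 SE-corners (essential conditions):

[(1, 2, 0), (3, 2, 1)]


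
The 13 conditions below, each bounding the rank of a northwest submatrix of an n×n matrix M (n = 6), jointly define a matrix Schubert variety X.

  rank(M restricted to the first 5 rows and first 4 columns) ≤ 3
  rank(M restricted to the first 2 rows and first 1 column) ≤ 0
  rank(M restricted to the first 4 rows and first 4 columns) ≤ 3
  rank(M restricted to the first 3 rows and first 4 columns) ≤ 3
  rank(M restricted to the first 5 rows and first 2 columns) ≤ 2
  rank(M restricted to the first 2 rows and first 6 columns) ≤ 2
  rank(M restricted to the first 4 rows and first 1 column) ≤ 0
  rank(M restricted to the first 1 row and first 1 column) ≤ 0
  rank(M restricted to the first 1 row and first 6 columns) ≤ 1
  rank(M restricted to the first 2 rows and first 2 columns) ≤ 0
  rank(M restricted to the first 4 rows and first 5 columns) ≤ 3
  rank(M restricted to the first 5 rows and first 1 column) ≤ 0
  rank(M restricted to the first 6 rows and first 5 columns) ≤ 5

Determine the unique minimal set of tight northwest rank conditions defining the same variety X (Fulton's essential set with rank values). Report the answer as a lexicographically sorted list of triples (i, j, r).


Reconstructing r_w from the 13 given conditions:

  0 0 1 1 1 1
  0 0 1 2 2 2
  0 1 2 3 3 3
  0 1 2 3 3 4
  0 1 2 3 4 5
  1 2 3 4 5 6

the unique w with this rank table is (3, 4, 2, 6, 5, 1).

Fulton essential set (3 of the 8 Rothe cells):

[(2, 2, 0), (4, 5, 3), (5, 1, 0)]


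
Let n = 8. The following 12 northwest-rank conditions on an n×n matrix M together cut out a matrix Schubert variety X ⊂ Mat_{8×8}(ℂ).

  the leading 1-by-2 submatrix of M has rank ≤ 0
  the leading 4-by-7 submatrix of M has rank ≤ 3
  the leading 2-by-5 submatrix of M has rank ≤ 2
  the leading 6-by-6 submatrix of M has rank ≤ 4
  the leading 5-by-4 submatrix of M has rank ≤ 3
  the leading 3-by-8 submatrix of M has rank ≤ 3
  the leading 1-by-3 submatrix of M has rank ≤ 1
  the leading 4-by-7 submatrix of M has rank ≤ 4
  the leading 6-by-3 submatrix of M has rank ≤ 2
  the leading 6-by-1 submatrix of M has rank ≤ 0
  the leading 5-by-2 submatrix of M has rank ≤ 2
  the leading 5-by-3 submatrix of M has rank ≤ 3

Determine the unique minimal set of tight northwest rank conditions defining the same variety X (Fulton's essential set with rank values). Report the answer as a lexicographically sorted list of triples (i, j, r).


Computing R[i][j] = min implied NW-rank bound (n=8, 12 conditions):

  row 1: 0, 0, 1, 1, 1, 1, 1, 1
  row 2: 0, 1, 2, 2, 2, 2, 2, 2
  row 3: 0, 1, 2, 3, 3, 3, 3, 3
  row 4: 0, 1, 2, 3, 3, 3, 3, 4
  row 5: 0, 1, 2, 3, 4, 4, 4, 5
  row 6: 0, 1, 2, 3, 4, 4, 5, 6
  row 7: 1, 2, 3, 4, 5, 5, 6, 7
  row 8: 1, 2, 3, 4, 5, 6, 7, 8

so w = (3, 2, 4, 8, 5, 7, 1, 6).

|D(w)|=11, |Ess(w)|=4:

[(1, 2, 0), (4, 7, 3), (6, 1, 0), (6, 6, 4)]


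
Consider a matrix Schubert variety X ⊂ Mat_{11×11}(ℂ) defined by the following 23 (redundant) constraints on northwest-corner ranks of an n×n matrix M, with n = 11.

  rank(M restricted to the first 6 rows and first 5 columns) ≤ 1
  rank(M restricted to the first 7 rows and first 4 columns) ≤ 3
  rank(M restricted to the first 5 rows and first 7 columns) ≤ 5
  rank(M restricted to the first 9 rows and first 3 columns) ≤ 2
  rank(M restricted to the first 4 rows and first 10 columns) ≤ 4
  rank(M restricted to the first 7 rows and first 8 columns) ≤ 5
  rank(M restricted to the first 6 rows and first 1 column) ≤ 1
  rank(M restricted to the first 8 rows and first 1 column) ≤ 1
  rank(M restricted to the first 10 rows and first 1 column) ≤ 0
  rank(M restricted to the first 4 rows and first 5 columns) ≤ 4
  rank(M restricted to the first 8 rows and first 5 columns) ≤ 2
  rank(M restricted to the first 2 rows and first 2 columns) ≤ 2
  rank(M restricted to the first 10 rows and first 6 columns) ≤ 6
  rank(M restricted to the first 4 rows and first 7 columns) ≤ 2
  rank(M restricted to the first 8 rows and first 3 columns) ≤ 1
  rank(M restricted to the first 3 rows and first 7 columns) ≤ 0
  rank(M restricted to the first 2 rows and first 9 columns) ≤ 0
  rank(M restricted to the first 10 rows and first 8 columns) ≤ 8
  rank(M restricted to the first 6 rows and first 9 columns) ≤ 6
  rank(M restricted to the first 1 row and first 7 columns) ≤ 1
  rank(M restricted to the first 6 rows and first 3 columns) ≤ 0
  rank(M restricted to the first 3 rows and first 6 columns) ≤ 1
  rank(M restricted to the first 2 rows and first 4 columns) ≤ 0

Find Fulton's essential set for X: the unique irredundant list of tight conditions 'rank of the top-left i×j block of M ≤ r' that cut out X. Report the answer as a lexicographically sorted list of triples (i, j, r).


Computing R[i][j] = min implied NW-rank bound (n=11, 23 conditions):

  row 1: 0, 0, 0, 0, 0, 0, 0, 0, 0, 1, 1
  row 2: 0, 0, 0, 0, 0, 0, 0, 0, 0, 1, 2
  row 3: 0, 0, 0, 0, 0, 0, 0, 1, 1, 2, 3
  row 4: 0, 0, 0, 1, 1, 1, 1, 2, 2, 3, 4
  row 5: 0, 0, 0, 1, 1, 2, 2, 3, 3, 4, 5
  row 6: 0, 0, 0, 1, 1, 2, 3, 4, 4, 5, 6
  row 7: 0, 1, 1, 2, 2, 3, 4, 5, 5, 6, 7
  row 8: 0, 1, 1, 2, 2, 3, 4, 5, 6, 7, 8
  row 9: 0, 1, 2, 3, 3, 4, 5, 6, 7, 8, 9
  row 10: 0, 1, 2, 3, 4, 5, 6, 7, 8, 9, 10
  row 11: 1, 2, 3, 4, 5, 6, 7, 8, 9, 10, 11

second differences of R give the permutation w = (10, 11, 8, 4, 6, 7, 2, 9, 3, 5, 1).

Fulton essential set (7 of the 42 Rothe cells):

[(2, 9, 0), (3, 7, 0), (6, 3, 0), (6, 5, 1), (8, 3, 1), (8, 5, 2), (10, 1, 0)]


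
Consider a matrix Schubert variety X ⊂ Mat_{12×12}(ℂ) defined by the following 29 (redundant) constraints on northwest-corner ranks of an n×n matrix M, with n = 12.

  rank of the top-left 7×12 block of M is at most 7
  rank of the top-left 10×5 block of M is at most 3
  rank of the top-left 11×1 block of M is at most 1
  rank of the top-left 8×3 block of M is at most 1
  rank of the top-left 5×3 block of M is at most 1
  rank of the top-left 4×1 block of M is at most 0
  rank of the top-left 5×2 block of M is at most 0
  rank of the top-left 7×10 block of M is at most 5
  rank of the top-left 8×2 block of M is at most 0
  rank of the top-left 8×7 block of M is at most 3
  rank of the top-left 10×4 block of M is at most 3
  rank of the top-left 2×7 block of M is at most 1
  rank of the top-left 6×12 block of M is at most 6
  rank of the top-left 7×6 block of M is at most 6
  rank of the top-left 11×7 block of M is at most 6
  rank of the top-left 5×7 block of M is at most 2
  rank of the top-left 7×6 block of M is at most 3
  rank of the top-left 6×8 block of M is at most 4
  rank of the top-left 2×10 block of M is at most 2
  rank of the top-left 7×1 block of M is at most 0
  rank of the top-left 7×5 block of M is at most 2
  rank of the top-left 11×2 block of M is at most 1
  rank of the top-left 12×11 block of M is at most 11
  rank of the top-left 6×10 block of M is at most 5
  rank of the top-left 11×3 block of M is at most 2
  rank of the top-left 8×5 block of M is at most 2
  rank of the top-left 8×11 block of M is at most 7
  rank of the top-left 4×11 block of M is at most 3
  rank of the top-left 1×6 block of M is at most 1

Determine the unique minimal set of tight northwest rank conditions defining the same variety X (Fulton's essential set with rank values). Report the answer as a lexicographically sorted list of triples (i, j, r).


Propagating the 29 rank bounds to every northwest block:

  R[1]: 0 | 0 | 1 | 1 | 1 | 1 | 1 | 1 | 1 | 1 | 1 | 1
  R[2]: 0 | 0 | 1 | 1 | 1 | 1 | 1 | 2 | 2 | 2 | 2 | 2
  R[3]: 0 | 0 | 1 | 2 | 2 | 2 | 2 | 3 | 3 | 3 | 3 | 3
  R[4]: 0 | 0 | 1 | 2 | 2 | 2 | 2 | 3 | 3 | 3 | 3 | 4
  R[5]: 0 | 0 | 1 | 2 | 2 | 2 | 2 | 3 | 4 | 4 | 4 | 5
  R[6]: 0 | 0 | 1 | 2 | 2 | 3 | 3 | 4 | 5 | 5 | 5 | 6
  R[7]: 0 | 0 | 1 | 2 | 2 | 3 | 3 | 4 | 5 | 5 | 6 | 7
  R[8]: 0 | 0 | 1 | 2 | 2 | 3 | 3 | 4 | 5 | 6 | 7 | 8
  R[9]: 1 | 1 | 2 | 3 | 3 | 4 | 4 | 5 | 6 | 7 | 8 | 9
  R[10]: 1 | 1 | 2 | 3 | 3 | 4 | 5 | 6 | 7 | 8 | 9 | 10
  R[11]: 1 | 1 | 2 | 3 | 4 | 5 | 6 | 7 | 8 | 9 | 10 | 11
  R[12]: 1 | 2 | 3 | 4 | 5 | 6 | 7 | 8 | 9 | 10 | 11 | 12

the unique w with this rank table is (3, 8, 4, 12, 9, 6, 11, 10, 1, 7, 5, 2).

Fulton essential set (9 of the 38 Rothe cells):

[(2, 7, 1), (4, 11, 3), (5, 7, 2), (7, 10, 5), (8, 2, 0), (8, 5, 2), (8, 7, 3), (10, 5, 3), (11, 2, 1)]


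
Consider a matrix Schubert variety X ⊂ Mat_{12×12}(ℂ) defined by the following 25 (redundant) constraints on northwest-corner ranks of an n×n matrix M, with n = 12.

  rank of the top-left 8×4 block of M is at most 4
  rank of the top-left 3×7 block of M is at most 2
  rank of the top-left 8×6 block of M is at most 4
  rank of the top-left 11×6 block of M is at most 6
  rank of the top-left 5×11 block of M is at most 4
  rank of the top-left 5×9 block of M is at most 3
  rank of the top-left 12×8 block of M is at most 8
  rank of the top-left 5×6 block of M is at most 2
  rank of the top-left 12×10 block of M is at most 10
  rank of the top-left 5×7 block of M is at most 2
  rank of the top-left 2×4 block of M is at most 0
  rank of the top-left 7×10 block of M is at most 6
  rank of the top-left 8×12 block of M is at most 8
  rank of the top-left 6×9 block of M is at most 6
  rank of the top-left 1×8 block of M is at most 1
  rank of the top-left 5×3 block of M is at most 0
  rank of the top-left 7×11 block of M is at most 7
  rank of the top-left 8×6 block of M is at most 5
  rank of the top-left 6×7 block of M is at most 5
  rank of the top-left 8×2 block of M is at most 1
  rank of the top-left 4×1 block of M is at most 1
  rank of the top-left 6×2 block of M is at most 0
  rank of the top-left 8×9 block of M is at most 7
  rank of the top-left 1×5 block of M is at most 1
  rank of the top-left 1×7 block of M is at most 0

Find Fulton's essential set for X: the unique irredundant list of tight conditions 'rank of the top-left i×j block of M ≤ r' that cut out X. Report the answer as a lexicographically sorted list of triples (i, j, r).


Propagating the 25 rank bounds to every northwest block:

  R[1]: 0, 0, 0, 0, 0, 0, 0, 1, 1, 1, 1, 1
  R[2]: 0, 0, 0, 0, 1, 1, 1, 2, 2, 2, 2, 2
  R[3]: 0, 0, 0, 1, 2, 2, 2, 3, 3, 3, 3, 3
  R[4]: 0, 0, 0, 1, 2, 2, 2, 3, 3, 4, 4, 4
  R[5]: 0, 0, 0, 1, 2, 2, 2, 3, 3, 4, 4, 5
  R[6]: 0, 0, 1, 2, 3, 3, 3, 4, 4, 5, 5, 6
  R[7]: 1, 1, 2, 3, 4, 4, 4, 5, 5, 6, 6, 7
  R[8]: 1, 1, 2, 3, 4, 4, 5, 6, 6, 7, 7, 8
  R[9]: 1, 2, 3, 4, 5, 5, 6, 7, 7, 8, 8, 9
  R[10]: 1, 2, 3, 4, 5, 6, 7, 8, 8, 9, 9, 10
  R[11]: 1, 2, 3, 4, 5, 6, 7, 8, 9, 10, 10, 11
  R[12]: 1, 2, 3, 4, 5, 6, 7, 8, 9, 10, 11, 12

second differences of R give the permutation w = (8, 5, 4, 10, 12, 3, 1, 7, 2, 6, 9, 11).

Rothe diagram D(w) (31 cells), 9 SE-corners (essential conditions):

[(1, 7, 0), (2, 4, 0), (5, 3, 0), (5, 7, 2), (5, 9, 3), (5, 11, 4), (6, 2, 0), (8, 2, 1), (8, 6, 4)]


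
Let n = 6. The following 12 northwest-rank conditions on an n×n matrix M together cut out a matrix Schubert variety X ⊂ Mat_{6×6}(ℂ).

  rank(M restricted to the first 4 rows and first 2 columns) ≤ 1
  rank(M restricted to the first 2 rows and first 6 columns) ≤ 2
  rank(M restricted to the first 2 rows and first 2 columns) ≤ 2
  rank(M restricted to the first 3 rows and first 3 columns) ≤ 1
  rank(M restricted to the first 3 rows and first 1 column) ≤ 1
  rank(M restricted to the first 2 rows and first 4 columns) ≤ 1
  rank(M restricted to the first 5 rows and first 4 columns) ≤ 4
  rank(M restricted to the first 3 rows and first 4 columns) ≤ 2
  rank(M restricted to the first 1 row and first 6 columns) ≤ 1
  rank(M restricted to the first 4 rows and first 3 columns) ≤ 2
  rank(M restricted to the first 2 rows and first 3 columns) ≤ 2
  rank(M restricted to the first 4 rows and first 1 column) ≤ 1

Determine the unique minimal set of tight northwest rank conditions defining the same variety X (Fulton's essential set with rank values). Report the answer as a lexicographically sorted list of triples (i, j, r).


Reconstructing r_w from the 12 given conditions:

  row 1: 1 | 1 | 1 | 1 | 1 | 1
  row 2: 1 | 1 | 1 | 1 | 2 | 2
  row 3: 1 | 1 | 1 | 2 | 3 | 3
  row 4: 1 | 1 | 2 | 3 | 4 | 4
  row 5: 1 | 2 | 3 | 4 | 5 | 5
  row 6: 1 | 2 | 3 | 4 | 5 | 6

the unique w with this rank table is (1, 5, 4, 3, 2, 6).

3 SE-corners of the 6-cell Rothe diagram give Ess(w):

[(2, 4, 1), (3, 3, 1), (4, 2, 1)]


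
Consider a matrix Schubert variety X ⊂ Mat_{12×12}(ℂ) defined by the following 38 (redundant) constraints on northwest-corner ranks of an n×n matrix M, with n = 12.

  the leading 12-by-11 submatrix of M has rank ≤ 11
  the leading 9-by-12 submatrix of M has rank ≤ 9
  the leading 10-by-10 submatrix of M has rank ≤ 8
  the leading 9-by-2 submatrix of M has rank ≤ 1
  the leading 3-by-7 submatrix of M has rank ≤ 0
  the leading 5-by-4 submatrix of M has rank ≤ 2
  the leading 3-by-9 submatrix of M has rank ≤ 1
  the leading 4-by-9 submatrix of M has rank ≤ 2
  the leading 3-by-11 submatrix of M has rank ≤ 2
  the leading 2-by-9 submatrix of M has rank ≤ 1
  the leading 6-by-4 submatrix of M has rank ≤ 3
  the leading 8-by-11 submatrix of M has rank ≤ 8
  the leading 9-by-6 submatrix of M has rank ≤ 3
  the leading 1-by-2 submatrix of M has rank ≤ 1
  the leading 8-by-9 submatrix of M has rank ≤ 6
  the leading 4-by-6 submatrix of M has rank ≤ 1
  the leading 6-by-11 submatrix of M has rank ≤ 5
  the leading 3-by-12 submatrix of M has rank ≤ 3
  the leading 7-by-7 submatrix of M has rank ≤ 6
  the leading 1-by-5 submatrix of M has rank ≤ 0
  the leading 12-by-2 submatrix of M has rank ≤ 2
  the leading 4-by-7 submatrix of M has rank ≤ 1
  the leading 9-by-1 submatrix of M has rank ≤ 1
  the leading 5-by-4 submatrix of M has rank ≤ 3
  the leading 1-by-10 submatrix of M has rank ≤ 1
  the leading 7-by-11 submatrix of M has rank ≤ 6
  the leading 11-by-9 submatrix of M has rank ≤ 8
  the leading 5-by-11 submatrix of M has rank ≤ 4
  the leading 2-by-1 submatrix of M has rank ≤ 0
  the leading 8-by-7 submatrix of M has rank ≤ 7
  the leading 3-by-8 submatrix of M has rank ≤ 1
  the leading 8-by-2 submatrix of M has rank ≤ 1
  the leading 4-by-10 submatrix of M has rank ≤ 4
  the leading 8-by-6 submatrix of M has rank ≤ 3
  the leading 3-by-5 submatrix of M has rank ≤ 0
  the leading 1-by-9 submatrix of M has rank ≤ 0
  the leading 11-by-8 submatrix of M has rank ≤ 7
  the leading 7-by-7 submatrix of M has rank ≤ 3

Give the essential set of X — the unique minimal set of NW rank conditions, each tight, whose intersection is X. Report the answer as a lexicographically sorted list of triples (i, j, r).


Recovering R(i,j) via the rank-extension bound from the 38 conditions:

  row 1: 0 | 0 | 0 | 0 | 0 | 0 | 0 | 0 | 0 | 1 | 1 | 1
  row 2: 0 | 0 | 0 | 0 | 0 | 0 | 0 | 1 | 1 | 2 | 2 | 2
  row 3: 0 | 0 | 0 | 0 | 0 | 0 | 0 | 1 | 1 | 2 | 2 | 3
  row 4: 1 | 1 | 1 | 1 | 1 | 1 | 1 | 2 | 2 | 3 | 3 | 4
  row 5: 1 | 1 | 2 | 2 | 2 | 2 | 2 | 3 | 3 | 4 | 4 | 5
  row 6: 1 | 1 | 2 | 3 | 3 | 3 | 3 | 4 | 4 | 5 | 5 | 6
  row 7: 1 | 1 | 2 | 3 | 3 | 3 | 3 | 4 | 5 | 6 | 6 | 7
  row 8: 1 | 1 | 2 | 3 | 3 | 3 | 4 | 5 | 6 | 7 | 7 | 8
  row 9: 1 | 1 | 2 | 3 | 3 | 3 | 4 | 5 | 6 | 7 | 8 | 9
  row 10: 1 | 2 | 3 | 4 | 4 | 4 | 5 | 6 | 7 | 8 | 9 | 10
  row 11: 1 | 2 | 3 | 4 | 5 | 5 | 6 | 7 | 8 | 9 | 10 | 11
  row 12: 1 | 2 | 3 | 4 | 5 | 6 | 7 | 8 | 9 | 10 | 11 | 12

giving w = (10, 8, 12, 1, 3, 4, 9, 7, 11, 2, 5, 6) via Δ²R.

Fulton essential set (7 of the 37 Rothe cells):

[(1, 9, 0), (3, 7, 0), (3, 9, 1), (3, 11, 2), (7, 7, 3), (9, 2, 1), (9, 6, 3)]


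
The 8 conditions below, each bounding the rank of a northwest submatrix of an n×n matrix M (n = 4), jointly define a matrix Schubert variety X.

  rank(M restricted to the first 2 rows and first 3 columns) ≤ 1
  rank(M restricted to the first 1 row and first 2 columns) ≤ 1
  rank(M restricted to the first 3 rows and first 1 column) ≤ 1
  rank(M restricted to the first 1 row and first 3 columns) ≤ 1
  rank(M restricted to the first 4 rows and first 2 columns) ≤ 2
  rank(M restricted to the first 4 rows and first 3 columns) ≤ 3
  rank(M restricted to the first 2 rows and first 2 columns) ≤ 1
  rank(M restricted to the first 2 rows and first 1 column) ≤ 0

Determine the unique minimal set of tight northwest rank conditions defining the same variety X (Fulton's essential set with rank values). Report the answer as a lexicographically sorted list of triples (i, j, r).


Computing R[i][j] = min implied NW-rank bound (n=4, 8 conditions):

  R[1]: 0 | 1 | 1 | 1
  R[2]: 0 | 1 | 1 | 2
  R[3]: 1 | 2 | 2 | 3
  R[4]: 1 | 2 | 3 | 4

giving w = (2, 4, 1, 3) via Δ²R.

Fulton essential set (2 of the 3 Rothe cells):

[(2, 1, 0), (2, 3, 1)]


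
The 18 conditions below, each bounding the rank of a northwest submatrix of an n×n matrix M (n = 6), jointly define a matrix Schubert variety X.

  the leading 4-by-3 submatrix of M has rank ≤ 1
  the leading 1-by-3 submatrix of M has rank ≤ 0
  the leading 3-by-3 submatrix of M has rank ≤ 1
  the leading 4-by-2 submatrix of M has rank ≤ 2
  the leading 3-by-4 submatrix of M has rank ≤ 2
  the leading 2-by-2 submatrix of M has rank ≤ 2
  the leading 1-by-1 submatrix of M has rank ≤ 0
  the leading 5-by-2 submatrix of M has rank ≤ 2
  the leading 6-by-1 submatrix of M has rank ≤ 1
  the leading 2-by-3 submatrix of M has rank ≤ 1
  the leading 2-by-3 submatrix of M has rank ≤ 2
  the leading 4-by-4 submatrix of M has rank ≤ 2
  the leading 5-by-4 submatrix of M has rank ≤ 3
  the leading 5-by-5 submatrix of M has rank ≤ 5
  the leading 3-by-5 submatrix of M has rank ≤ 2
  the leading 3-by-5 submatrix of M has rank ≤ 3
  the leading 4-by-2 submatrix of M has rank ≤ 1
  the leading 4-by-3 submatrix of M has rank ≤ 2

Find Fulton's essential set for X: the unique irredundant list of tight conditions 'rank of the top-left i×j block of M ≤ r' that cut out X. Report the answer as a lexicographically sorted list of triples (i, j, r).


Computing R[i][j] = min implied NW-rank bound (n=6, 18 conditions):

  R[1]: 0  0  0  1  1  1
  R[2]: 1  1  1  2  2  2
  R[3]: 1  1  1  2  2  3
  R[4]: 1  1  1  2  3  4
  R[5]: 1  2  2  3  4  5
  R[6]: 1  2  3  4  5  6

the unique w with this rank table is (4, 1, 6, 5, 2, 3).

ℓ(w)=8; the 3 essential cells (i,j,r):

[(1, 3, 0), (3, 5, 2), (4, 3, 1)]


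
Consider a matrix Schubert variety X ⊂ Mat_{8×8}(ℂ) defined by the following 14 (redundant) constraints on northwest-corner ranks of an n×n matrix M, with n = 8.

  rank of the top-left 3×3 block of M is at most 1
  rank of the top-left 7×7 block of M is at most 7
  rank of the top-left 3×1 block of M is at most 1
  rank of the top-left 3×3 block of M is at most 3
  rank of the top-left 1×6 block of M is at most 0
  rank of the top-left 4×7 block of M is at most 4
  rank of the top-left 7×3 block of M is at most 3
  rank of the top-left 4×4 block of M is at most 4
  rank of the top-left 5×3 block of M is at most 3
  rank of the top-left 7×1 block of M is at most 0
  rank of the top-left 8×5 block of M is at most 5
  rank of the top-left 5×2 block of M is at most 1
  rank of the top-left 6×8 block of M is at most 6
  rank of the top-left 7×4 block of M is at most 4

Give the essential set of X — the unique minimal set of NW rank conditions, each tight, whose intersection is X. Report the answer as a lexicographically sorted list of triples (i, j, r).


Recovering R(i,j) via the rank-extension bound from the 14 conditions:

  0 0 0 0 0 0 1 1
  0 1 1 1 1 1 2 2
  0 1 1 2 2 2 3 3
  0 1 2 3 3 3 4 4
  0 1 2 3 4 4 5 5
  0 1 2 3 4 5 6 6
  0 1 2 3 4 5 6 7
  1 2 3 4 5 6 7 8

so w = (7, 2, 4, 3, 5, 6, 8, 1).

|D(w)|=13, |Ess(w)|=3:

[(1, 6, 0), (3, 3, 1), (7, 1, 0)]


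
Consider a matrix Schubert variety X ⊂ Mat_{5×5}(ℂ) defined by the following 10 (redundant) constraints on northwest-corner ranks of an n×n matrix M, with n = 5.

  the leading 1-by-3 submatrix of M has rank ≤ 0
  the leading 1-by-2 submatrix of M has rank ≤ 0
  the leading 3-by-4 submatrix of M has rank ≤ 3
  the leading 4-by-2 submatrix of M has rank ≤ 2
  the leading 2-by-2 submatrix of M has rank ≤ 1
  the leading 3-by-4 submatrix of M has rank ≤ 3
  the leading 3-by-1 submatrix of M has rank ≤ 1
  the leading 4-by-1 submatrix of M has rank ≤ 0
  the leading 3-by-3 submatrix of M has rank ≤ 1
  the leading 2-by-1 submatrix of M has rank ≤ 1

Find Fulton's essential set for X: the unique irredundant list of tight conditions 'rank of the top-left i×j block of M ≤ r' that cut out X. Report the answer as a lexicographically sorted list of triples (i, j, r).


Recovering R(i,j) via the rank-extension bound from the 10 conditions:

  R[1]: 0, 0, 0, 1, 1
  R[2]: 0, 1, 1, 2, 2
  R[3]: 0, 1, 1, 2, 3
  R[4]: 0, 1, 2, 3, 4
  R[5]: 1, 2, 3, 4, 5

second differences of R give the permutation w = (4, 2, 5, 3, 1).

D(w) has 7 cells with 3 SE-corners; essential set:

[(1, 3, 0), (3, 3, 1), (4, 1, 0)]


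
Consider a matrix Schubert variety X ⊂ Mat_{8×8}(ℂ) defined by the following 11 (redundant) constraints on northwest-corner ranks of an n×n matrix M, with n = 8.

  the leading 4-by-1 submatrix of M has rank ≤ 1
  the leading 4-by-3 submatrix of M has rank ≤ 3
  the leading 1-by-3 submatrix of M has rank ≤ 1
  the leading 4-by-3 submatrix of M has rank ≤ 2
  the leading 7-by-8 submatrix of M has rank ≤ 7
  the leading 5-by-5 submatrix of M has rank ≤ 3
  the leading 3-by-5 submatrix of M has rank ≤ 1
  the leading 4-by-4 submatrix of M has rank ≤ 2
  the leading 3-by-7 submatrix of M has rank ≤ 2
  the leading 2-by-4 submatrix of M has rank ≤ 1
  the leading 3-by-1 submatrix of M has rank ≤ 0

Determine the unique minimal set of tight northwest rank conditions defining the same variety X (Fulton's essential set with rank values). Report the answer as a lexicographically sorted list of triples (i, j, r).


Propagating the 11 rank bounds to every northwest block:

  row 1: 0, 1, 1, 1, 1, 1, 1, 1
  row 2: 0, 1, 1, 1, 1, 2, 2, 2
  row 3: 0, 1, 1, 1, 1, 2, 2, 3
  row 4: 1, 2, 2, 2, 2, 3, 3, 4
  row 5: 1, 2, 3, 3, 3, 4, 4, 5
  row 6: 1, 2, 3, 4, 4, 5, 5, 6
  row 7: 1, 2, 3, 4, 5, 6, 6, 7
  row 8: 1, 2, 3, 4, 5, 6, 7, 8

giving w = (2, 6, 8, 1, 3, 4, 5, 7) via Δ²R.

ℓ(w)=10; the 3 essential cells (i,j,r):

[(3, 1, 0), (3, 5, 1), (3, 7, 2)]


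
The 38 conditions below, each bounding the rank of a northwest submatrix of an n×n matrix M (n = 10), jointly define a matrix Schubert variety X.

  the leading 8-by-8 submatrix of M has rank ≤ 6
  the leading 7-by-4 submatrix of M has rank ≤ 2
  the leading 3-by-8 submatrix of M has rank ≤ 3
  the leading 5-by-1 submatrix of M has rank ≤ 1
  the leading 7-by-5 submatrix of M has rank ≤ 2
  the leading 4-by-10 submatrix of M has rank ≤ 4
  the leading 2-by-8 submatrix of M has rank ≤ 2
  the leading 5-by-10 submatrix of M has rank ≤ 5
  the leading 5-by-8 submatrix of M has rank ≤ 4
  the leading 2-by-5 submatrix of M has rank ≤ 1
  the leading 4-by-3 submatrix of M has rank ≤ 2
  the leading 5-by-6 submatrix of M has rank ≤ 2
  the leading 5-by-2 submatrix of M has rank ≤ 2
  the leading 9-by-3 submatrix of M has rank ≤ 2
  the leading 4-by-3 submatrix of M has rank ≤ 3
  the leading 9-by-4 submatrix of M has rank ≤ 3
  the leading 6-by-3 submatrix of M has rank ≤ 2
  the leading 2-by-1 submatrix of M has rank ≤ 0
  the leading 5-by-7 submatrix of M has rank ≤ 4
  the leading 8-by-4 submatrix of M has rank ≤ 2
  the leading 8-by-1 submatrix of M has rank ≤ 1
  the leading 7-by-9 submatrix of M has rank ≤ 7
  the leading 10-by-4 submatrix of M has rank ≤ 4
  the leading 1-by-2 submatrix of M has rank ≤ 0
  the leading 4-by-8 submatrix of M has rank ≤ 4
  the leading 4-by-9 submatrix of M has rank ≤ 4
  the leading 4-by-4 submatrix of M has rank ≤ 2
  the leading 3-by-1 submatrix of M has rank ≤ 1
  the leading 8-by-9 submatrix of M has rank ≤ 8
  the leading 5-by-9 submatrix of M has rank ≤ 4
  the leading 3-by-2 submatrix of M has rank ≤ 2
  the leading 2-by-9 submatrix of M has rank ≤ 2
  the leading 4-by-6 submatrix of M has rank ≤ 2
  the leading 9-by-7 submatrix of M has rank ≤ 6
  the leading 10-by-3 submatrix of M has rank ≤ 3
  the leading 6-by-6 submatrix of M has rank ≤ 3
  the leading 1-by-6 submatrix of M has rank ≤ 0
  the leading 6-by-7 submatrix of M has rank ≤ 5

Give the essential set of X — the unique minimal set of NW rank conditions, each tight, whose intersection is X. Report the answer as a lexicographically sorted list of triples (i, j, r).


Recovering R(i,j) via the rank-extension bound from the 38 conditions:

  row 1: 0, 0, 0, 0, 0, 0, 1, 1, 1, 1
  row 2: 0, 1, 1, 1, 1, 1, 2, 2, 2, 2
  row 3: 1, 2, 2, 2, 2, 2, 3, 3, 3, 3
  row 4: 1, 2, 2, 2, 2, 2, 3, 4, 4, 4
  row 5: 1, 2, 2, 2, 2, 2, 3, 4, 4, 5
  row 6: 1, 2, 2, 2, 2, 3, 4, 5, 5, 6
  row 7: 1, 2, 2, 2, 2, 3, 4, 5, 6, 7
  row 8: 1, 2, 2, 2, 3, 4, 5, 6, 7, 8
  row 9: 1, 2, 2, 3, 4, 5, 6, 7, 8, 9
  row 10: 1, 2, 3, 4, 5, 6, 7, 8, 9, 10

the unique w with this rank table is (7, 2, 1, 8, 10, 6, 9, 5, 4, 3).

7 SE-corners of the 25-cell Rothe diagram give Ess(w):

[(1, 6, 0), (2, 1, 0), (5, 6, 2), (5, 9, 4), (7, 5, 2), (8, 4, 2), (9, 3, 2)]


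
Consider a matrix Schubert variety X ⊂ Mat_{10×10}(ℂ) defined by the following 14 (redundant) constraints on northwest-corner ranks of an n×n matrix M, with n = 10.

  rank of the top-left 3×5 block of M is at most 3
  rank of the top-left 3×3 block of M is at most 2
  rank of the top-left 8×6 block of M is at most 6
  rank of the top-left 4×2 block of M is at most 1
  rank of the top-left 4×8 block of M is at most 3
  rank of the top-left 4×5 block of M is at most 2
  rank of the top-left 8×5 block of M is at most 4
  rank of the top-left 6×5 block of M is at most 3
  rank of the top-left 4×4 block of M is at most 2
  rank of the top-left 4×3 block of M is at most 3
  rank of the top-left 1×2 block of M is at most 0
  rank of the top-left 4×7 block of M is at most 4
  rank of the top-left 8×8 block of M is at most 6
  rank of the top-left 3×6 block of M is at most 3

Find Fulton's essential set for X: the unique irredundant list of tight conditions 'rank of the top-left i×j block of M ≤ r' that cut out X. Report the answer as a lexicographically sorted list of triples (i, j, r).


Propagating the 14 rank bounds to every northwest block:

  0, 0, 1, 1, 1, 1, 1, 1, 1, 1
  1, 1, 2, 2, 2, 2, 2, 2, 2, 2
  1, 1, 2, 2, 2, 3, 3, 3, 3, 3
  1, 1, 2, 2, 2, 3, 3, 3, 4, 4
  1, 2, 3, 3, 3, 4, 4, 4, 5, 5
  1, 2, 3, 3, 3, 4, 5, 5, 6, 6
  1, 2, 3, 4, 4, 5, 6, 6, 7, 7
  1, 2, 3, 4, 4, 5, 6, 6, 7, 8
  1, 2, 3, 4, 5, 6, 7, 7, 8, 9
  1, 2, 3, 4, 5, 6, 7, 8, 9, 10

hence w(1..10) = (3, 1, 6, 9, 2, 7, 4, 10, 5, 8).

Fulton essential set (7 of the 14 Rothe cells):

[(1, 2, 0), (4, 2, 1), (4, 5, 2), (4, 8, 3), (6, 5, 3), (8, 5, 4), (8, 8, 6)]


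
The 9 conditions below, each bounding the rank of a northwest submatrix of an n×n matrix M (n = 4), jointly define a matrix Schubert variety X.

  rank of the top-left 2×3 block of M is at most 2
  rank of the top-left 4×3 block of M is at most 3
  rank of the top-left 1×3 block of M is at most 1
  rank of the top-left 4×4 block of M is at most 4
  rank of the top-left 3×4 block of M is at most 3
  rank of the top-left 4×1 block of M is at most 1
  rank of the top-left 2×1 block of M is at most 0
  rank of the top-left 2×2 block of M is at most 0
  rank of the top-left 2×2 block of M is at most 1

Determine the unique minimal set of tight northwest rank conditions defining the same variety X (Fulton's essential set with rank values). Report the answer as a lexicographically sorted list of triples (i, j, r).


Reconstructing r_w from the 9 given conditions:

  row 1: 0 0 1 1
  row 2: 0 0 1 2
  row 3: 1 1 2 3
  row 4: 1 2 3 4

reading off 1-entries of Δ²R: w = (3, 4, 1, 2).

Fulton essential set (1 of the 4 Rothe cells):

[(2, 2, 0)]


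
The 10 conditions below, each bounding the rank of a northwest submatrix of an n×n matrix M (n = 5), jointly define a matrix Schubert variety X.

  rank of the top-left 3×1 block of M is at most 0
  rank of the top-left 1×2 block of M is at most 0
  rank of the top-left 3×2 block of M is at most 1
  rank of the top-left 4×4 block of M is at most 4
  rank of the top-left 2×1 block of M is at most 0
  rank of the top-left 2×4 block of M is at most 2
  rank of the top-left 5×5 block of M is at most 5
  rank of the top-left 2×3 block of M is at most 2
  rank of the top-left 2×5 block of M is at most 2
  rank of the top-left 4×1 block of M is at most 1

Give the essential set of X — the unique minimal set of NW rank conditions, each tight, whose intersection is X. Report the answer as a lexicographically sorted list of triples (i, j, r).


The tightest implied rank at each (i,j), from the 10 conditions:

  R[1]: 0, 0, 1, 1, 1
  R[2]: 0, 1, 2, 2, 2
  R[3]: 0, 1, 2, 3, 3
  R[4]: 1, 2, 3, 4, 4
  R[5]: 1, 2, 3, 4, 5

reading off 1-entries of Δ²R: w = (3, 2, 4, 1, 5).

D(w) has 4 cells with 2 SE-corners; essential set:

[(1, 2, 0), (3, 1, 0)]


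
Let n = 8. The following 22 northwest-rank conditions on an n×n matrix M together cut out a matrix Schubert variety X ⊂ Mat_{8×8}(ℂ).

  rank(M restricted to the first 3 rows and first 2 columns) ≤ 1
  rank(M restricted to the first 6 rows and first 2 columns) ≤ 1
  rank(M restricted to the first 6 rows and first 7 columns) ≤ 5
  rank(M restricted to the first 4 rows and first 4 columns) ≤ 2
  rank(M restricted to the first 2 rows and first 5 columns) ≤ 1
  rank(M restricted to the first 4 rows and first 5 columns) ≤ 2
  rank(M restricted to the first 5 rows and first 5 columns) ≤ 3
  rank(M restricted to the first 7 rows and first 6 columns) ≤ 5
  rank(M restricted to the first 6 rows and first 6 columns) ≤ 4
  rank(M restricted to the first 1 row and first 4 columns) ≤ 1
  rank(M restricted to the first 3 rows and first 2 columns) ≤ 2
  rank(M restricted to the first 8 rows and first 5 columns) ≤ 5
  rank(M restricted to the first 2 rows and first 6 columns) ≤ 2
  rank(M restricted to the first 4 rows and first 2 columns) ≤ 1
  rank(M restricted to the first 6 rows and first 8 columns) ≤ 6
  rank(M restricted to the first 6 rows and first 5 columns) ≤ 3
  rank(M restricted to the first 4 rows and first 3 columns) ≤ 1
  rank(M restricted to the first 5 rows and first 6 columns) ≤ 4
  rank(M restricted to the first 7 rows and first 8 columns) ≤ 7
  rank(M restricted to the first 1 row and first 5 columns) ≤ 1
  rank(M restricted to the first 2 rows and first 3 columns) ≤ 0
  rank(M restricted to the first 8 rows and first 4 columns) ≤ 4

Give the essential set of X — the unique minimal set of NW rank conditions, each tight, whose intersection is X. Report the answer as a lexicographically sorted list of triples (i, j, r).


Computing R[i][j] = min implied NW-rank bound (n=8, 22 conditions):

  i=1: 0 | 0 | 0 | 1 | 1 | 1 | 1 | 1
  i=2: 0 | 0 | 0 | 1 | 1 | 2 | 2 | 2
  i=3: 1 | 1 | 1 | 2 | 2 | 3 | 3 | 3
  i=4: 1 | 1 | 1 | 2 | 2 | 3 | 4 | 4
  i=5: 1 | 1 | 2 | 3 | 3 | 4 | 5 | 5
  i=6: 1 | 1 | 2 | 3 | 3 | 4 | 5 | 6
  i=7: 1 | 2 | 3 | 4 | 4 | 5 | 6 | 7
  i=8: 1 | 2 | 3 | 4 | 5 | 6 | 7 | 8

second differences of R give the permutation w = (4, 6, 1, 7, 3, 8, 2, 5).

Rothe diagram D(w) (13 cells), 6 SE-corners (essential conditions):

[(2, 3, 0), (2, 5, 1), (4, 3, 1), (4, 5, 2), (6, 2, 1), (6, 5, 3)]


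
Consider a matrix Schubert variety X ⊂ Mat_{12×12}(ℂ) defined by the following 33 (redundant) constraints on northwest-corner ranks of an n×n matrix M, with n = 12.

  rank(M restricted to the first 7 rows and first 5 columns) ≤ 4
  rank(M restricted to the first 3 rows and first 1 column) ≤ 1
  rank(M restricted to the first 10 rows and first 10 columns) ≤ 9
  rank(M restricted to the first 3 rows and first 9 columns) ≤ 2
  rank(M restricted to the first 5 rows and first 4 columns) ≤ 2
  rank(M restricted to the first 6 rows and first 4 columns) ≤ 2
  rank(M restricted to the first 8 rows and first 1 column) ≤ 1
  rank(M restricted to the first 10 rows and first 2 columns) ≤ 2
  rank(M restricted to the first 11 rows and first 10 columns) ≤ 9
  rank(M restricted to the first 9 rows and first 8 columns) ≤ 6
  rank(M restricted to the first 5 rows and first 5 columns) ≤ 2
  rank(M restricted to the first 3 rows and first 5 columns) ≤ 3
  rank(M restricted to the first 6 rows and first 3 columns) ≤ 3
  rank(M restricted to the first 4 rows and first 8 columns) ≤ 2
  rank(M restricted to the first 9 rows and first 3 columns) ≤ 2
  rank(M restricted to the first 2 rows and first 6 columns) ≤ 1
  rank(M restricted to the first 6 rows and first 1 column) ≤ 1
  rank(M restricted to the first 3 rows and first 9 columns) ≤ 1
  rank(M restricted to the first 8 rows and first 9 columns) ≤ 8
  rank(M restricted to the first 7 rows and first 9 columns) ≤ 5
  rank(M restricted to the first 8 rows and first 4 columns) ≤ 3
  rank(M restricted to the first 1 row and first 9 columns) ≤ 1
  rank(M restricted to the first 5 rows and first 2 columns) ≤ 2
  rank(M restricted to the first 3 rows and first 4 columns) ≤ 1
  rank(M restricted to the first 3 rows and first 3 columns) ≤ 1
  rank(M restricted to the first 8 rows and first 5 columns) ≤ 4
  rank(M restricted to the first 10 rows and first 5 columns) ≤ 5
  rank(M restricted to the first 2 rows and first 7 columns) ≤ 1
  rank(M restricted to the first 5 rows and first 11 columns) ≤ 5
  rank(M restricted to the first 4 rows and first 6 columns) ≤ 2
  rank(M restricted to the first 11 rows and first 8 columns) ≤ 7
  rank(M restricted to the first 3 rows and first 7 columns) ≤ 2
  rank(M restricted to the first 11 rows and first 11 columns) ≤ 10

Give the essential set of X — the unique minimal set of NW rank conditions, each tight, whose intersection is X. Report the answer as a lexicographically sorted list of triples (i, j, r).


Reconstructing r_w from the 33 given conditions:

  i=1: 1 | 1 | 1 | 1 | 1 | 1 | 1 | 1 | 1 | 1 | 1 | 1
  i=2: 1 | 1 | 1 | 1 | 1 | 1 | 1 | 1 | 1 | 2 | 2 | 2
  i=3: 1 | 1 | 1 | 1 | 1 | 1 | 1 | 1 | 1 | 2 | 3 | 3
  i=4: 1 | 2 | 2 | 2 | 2 | 2 | 2 | 2 | 2 | 3 | 4 | 4
  i=5: 1 | 2 | 2 | 2 | 2 | 3 | 3 | 3 | 3 | 4 | 5 | 5
  i=6: 1 | 2 | 2 | 2 | 3 | 4 | 4 | 4 | 4 | 5 | 6 | 6
  i=7: 1 | 2 | 2 | 3 | 4 | 5 | 5 | 5 | 5 | 6 | 7 | 7
  i=8: 1 | 2 | 2 | 3 | 4 | 5 | 6 | 6 | 6 | 7 | 8 | 8
  i=9: 1 | 2 | 2 | 3 | 4 | 5 | 6 | 6 | 7 | 8 | 9 | 9
  i=10: 1 | 2 | 3 | 4 | 5 | 6 | 7 | 7 | 8 | 9 | 10 | 10
  i=11: 1 | 2 | 3 | 4 | 5 | 6 | 7 | 7 | 8 | 9 | 10 | 11
  i=12: 1 | 2 | 3 | 4 | 5 | 6 | 7 | 8 | 9 | 10 | 11 | 12

the unique w with this rank table is (1, 10, 11, 2, 6, 5, 4, 7, 9, 3, 12, 8).

6 SE-corners of the 26-cell Rothe diagram give Ess(w):

[(3, 9, 1), (5, 5, 2), (6, 4, 2), (9, 3, 2), (9, 8, 6), (11, 8, 7)]


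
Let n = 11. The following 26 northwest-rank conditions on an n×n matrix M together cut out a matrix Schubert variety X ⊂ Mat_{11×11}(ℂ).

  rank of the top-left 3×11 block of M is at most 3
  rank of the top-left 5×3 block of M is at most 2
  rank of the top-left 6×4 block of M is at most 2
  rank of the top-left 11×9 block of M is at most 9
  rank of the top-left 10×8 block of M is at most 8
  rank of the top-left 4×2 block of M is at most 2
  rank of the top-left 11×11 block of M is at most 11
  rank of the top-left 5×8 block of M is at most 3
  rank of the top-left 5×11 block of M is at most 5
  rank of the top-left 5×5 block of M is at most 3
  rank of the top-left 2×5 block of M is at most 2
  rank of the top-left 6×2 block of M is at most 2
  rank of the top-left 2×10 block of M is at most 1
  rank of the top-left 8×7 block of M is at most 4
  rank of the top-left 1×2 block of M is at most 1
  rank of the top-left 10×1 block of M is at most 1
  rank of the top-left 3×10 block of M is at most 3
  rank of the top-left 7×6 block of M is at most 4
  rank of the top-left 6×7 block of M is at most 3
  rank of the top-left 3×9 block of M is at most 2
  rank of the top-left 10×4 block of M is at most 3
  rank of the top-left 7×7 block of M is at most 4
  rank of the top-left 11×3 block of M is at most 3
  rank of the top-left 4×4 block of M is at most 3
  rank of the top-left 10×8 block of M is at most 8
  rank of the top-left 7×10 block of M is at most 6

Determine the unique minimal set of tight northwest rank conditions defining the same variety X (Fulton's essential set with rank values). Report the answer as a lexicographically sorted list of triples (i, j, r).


Computing R[i][j] = min implied NW-rank bound (n=11, 26 conditions):

  i=1: 1  1  1  1  1  1  1  1  1  1  1
  i=2: 1  1  1  1  1  1  1  1  1  1  2
  i=3: 1  2  2  2  2  2  2  2  2  2  3
  i=4: 1  2  2  2  3  3  3  3  3  3  4
  i=5: 1  2  2  2  3  3  3  3  4  4  5
  i=6: 1  2  2  2  3  3  3  4  5  5  6
  i=7: 1  2  3  3  4  4  4  5  6  6  7
  i=8: 1  2  3  3  4  4  4  5  6  7  8
  i=9: 1  2  3  3  4  5  5  6  7  8  9
  i=10: 1  2  3  3  4  5  6  7  8  9  10
  i=11: 1  2  3  4  5  6  7  8  9  10  11

the unique w with this rank table is (1, 11, 2, 5, 9, 8, 3, 10, 6, 7, 4).

Rothe diagram D(w) (25 cells), 6 SE-corners (essential conditions):

[(2, 10, 1), (5, 8, 3), (6, 4, 2), (6, 7, 3), (8, 7, 4), (10, 4, 3)]
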